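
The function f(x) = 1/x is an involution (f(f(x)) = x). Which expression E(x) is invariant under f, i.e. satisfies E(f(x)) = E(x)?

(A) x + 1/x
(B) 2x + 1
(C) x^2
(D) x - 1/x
A

Replace x by f(x) = 1/x in each option and simplify. As a quick numerical cross-check, also compare E(3) with E(f(3)) = E(1/3).

(A) x + 1/x  ->  (1/x) + 1/(1/x), which simplifies back to x + 1/x; check: E(3) = 10/3, E(1/3) = 10/3.   [invariant]
(B) 2x + 1  ->  2(1/x) + 1 = (x + 2)/x; check: E(3) = 7 but E(1/3) = 5/3.   [not invariant]
(C) x^2  ->  (1/x)^2 = x^(-2); check: E(3) = 9 but E(1/3) = 1/9.   [not invariant]
(D) x - 1/x  ->  (1/x) - 1/(1/x) = -x + 1/x; check: E(3) = 8/3 but E(1/3) = -8/3.   [not invariant]

Only (A) is unchanged. E is symmetric under swapping x with f(x) = 1/x, which is exactly what an involution does.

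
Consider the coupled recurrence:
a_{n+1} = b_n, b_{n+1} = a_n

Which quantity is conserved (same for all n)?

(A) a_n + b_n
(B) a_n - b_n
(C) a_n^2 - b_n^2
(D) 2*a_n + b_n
A

Replace a_n by a_{n+1} = b_n and b_n by b_{n+1} = a_n in each option and simplify:
(A) a_n + b_n  ->  (b_n) + (a_n) = a_n + b_n   [conserved]
(B) a_n - b_n  ->  (b_n) - (a_n) = -a_n + b_n   [not conserved]
(C) a_n^2 - b_n^2  ->  (b_n)^2 - (a_n)^2 = -a_n^2 + b_n^2   [not conserved]
(D) 2*a_n + b_n  ->  2*(b_n) + (a_n) = a_n + 2*b_n   [not conserved]

Only (A) a_n + b_n returns to itself after one step, so it is the conserved quantity.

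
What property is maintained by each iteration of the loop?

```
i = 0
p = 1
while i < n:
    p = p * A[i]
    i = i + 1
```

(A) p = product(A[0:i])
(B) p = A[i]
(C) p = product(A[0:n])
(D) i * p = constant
A

A loop invariant must hold before the first iteration and be re-established by every execution of the body.

(A) p = product(A[0:i]): Initially i = 0 and p = 1 = product of the empty slice A[0:0]. If p = product(A[0:i]) holds at the top of an iteration, the body sets p to product(A[0:i]) * A[i] = product(A[0:i+1]) and then i to i+1, so the property is restored. At exit i = n, giving p = product(A[0:n]).

The other options fail:
(B) p = A[i]: after the first iteration p = A[0] but i = 1; in general p is a product of several elements, not a single one.
(C) p = product(A[0:n]): false before the loop (p = 1, not the full product) -- it only becomes true at exit.
(D) i * p = constant: initially i * p = 0, but after one iteration it is 1 * A[0], which is nonzero in general.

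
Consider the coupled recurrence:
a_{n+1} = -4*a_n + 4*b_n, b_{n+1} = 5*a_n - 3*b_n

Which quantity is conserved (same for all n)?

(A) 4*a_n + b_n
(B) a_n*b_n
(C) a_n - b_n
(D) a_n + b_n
D

Replace a_n by a_{n+1} = -4*a_n + 4*b_n and b_n by b_{n+1} = 5*a_n - 3*b_n in each option and simplify:
(A) 4*a_n + b_n  ->  4*(-4*a_n + 4*b_n) + (5*a_n - 3*b_n) = -11*a_n + 13*b_n   [not conserved]
(B) a_n*b_n  ->  (-4*a_n + 4*b_n)*(5*a_n - 3*b_n) = -20*a_n^2 + 32*a_n*b_n - 12*b_n^2   [not conserved]
(C) a_n - b_n  ->  (-4*a_n + 4*b_n) - (5*a_n - 3*b_n) = -9*a_n + 7*b_n   [not conserved]
(D) a_n + b_n  ->  (-4*a_n + 4*b_n) + (5*a_n - 3*b_n) = a_n + b_n   [conserved]

Only (D) a_n + b_n returns to itself after one step, so it is the conserved quantity.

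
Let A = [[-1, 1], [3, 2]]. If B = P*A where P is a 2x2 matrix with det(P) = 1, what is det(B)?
-5

By the multiplicative property of determinants, det(B) = det(P*A) = det(P) * det(A) = det(A),
so the determinant is invariant under multiplication by any determinant-1 matrix; we just need det(A).

det(A) = (-1)(2) - (1)(3) = -2 - 3 = -5

Therefore det(B) = 1 * (-5) = -5.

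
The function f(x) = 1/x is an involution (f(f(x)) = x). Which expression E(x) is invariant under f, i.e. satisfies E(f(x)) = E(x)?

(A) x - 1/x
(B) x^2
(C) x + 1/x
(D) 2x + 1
C

Replace x by f(x) = 1/x in each option and simplify. As a quick numerical cross-check, also compare E(4) with E(f(4)) = E(1/4).

(A) x - 1/x  ->  (1/x) - 1/(1/x) = -x + 1/x; check: E(4) = 15/4 but E(1/4) = -15/4.   [not invariant]
(B) x^2  ->  (1/x)^2 = x^(-2); check: E(4) = 16 but E(1/4) = 1/16.   [not invariant]
(C) x + 1/x  ->  (1/x) + 1/(1/x), which simplifies back to x + 1/x; check: E(4) = 17/4, E(1/4) = 17/4.   [invariant]
(D) 2x + 1  ->  2(1/x) + 1 = (x + 2)/x; check: E(4) = 9 but E(1/4) = 3/2.   [not invariant]

Only (C) is unchanged. E is symmetric under swapping x with f(x) = 1/x, which is exactly what an involution does.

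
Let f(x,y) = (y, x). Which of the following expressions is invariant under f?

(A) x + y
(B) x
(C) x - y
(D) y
A

For f(x,y) = (y, x):
After applying f: x' = y, y' = x. So x' + y' = y + x = x + y.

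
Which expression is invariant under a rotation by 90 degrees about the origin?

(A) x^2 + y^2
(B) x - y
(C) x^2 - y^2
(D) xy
A

A rotation by 90 degrees sends (x, y) to (-y, x).
Substitute the transformed coordinates into each option and compare with the original:
(A) x^2 + y^2  ->  (-y)^2 + (x)^2 = x^2 + y^2   [equals x^2 + y^2: invariant]
(B) x - y  ->  (-y) - (x) = -x - y   [differs from x - y: not invariant]
(C) x^2 - y^2  ->  (-y)^2 - (x)^2 = -x^2 + y^2   [differs from x^2 - y^2: not invariant]
(D) xy  ->  (-y)(x) = -xy   [differs from xy: not invariant]

Only option (A), x^2 + y^2, is unchanged by the transformation.
Geometrically, x^2 + y^2 is the squared distance from the origin, which every rotation about the origin preserves.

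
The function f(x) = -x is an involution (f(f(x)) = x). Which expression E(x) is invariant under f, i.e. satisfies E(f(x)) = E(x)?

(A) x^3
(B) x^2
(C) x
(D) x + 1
B

Replace x by f(x) = -x in each option and simplify. As a quick numerical cross-check, also compare E(5) with E(f(5)) = E(-5).

(A) x^3  ->  (-x)^3 = -x^3; check: E(5) = 125 but E(-5) = -125.   [not invariant]
(B) x^2  ->  (-x)^2, which simplifies back to x^2; check: E(5) = 25, E(-5) = 25.   [invariant]
(C) x  ->  (-x) = -x; check: E(5) = 5 but E(-5) = -5.   [not invariant]
(D) x + 1  ->  (-x) + 1 = 1 - x; check: E(5) = 6 but E(-5) = -4.   [not invariant]

Only (B) is unchanged. E is symmetric under swapping x with f(x) = -x, which is exactly what an involution does.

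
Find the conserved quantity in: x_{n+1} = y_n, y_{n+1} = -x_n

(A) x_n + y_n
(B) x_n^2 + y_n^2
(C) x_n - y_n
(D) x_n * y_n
B

For the recurrence x_{n+1} = y_n, y_{n+1} = -x_n:

x_{n+1}^2 + y_{n+1}^2 = y_n^2 + (-x_n)^2 = x_n^2 + y_n^2
The sum of squares is conserved (like energy in a harmonic oscillator).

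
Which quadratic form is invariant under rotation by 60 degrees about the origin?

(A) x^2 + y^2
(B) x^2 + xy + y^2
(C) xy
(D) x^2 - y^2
A

Rotation by 60 degrees sends (x, y) to (x/2 - sqrt(3)y/2, sqrt(3)x/2 + y/2).
Substitute the transformed coordinates into each option and compare with the original:
(A) x^2 + y^2  ->  (x/2 - sqrt(3)y/2)^2 + (sqrt(3)x/2 + y/2)^2 = x^2 + y^2   [equals x^2 + y^2: invariant]
(B) x^2 + xy + y^2  ->  (x/2 - sqrt(3)y/2)^2 + (x/2 - sqrt(3)y/2)(sqrt(3)x/2 + y/2) + (sqrt(3)x/2 + y/2)^2 = sqrt(3)x^2/4 + x^2 - xy/2 - sqrt(3)y^2/4 + y^2   [differs from x^2 + xy + y^2: not invariant]
(C) xy  ->  (x/2 - sqrt(3)y/2)(sqrt(3)x/2 + y/2) = sqrt(3)x^2/4 - xy/2 - sqrt(3)y^2/4   [differs from xy: not invariant]
(D) x^2 - y^2  ->  (x/2 - sqrt(3)y/2)^2 - (sqrt(3)x/2 + y/2)^2 = -x^2/2 - sqrt(3)xy + y^2/2   [differs from x^2 - y^2: not invariant]

Only option (A), x^2 + y^2, is unchanged by the transformation.
x^2 + y^2 is the squared distance from the origin, which rotations preserve.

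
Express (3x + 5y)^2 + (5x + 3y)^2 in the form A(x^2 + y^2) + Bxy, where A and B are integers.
34(x^2 + y^2) + 60xy

Expanding: (3x + 5y)^2 = 9x^2 + 30xy + 25y^2
(5x + 3y)^2 = 25x^2 + 30xy + 9y^2
Sum = (9+25)(x^2+y^2) + 60xy = 34(x^2 + y^2) + 60xy
This is symmetric in x and y.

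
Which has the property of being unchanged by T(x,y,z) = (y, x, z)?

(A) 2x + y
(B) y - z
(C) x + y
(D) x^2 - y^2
C

Apply T(x,y,z) = (y, x, z) to each option, i.e. replace (x, y, z) by the transformed coordinates.
Substitute the transformed coordinates into each option and compare with the original:
(A) 2x + y  ->  2(y) + (x) = x + 2y   [differs from 2x + y: not invariant]
(B) y - z  ->  (x) - (z) = x - z   [differs from y - z: not invariant]
(C) x + y  ->  (y) + (x) = x + y   [equals x + y: invariant]
(D) x^2 - y^2  ->  (y)^2 - (x)^2 = -x^2 + y^2   [differs from x^2 - y^2: not invariant]

Only option (C), x + y, is unchanged by the transformation.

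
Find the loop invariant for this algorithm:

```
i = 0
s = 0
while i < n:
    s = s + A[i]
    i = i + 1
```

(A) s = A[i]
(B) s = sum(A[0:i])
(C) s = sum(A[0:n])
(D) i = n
B

A loop invariant must hold before the first iteration and be re-established by every execution of the body.

(B) s = sum(A[0:i]): Initially i = 0 and s = 0 = sum of the empty slice A[0:0]. If s = sum(A[0:i]) holds at the top of an iteration, the body sets s to sum(A[0:i]) + A[i] = sum(A[0:i+1]) and then i to i+1, so s = sum(A[0:i]) holds again. At exit i = n, giving s = sum(A[0:n]).

The other options fail:
(A) s = A[i]: after the first iteration s = A[0] but i = 1, so s = A[i] compares s with the wrong element (and fails in general).
(C) s = sum(A[0:n]): false before the loop (s = 0, not the full sum) -- it only becomes true at exit.
(D) i = n: false initially (i = 0); it is the exit condition, not an invariant.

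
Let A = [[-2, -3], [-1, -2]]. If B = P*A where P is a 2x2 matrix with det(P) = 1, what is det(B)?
1

By the multiplicative property of determinants, det(B) = det(P*A) = det(P) * det(A) = det(A),
so the determinant is invariant under multiplication by any determinant-1 matrix; we just need det(A).

det(A) = (-2)(-2) - (-3)(-1) = 4 - 3 = 1

Therefore det(B) = 1 * 1 = 1.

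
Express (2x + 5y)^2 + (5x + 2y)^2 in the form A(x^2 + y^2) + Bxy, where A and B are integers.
29(x^2 + y^2) + 40xy

Expanding: (2x + 5y)^2 = 4x^2 + 20xy + 25y^2
(5x + 2y)^2 = 25x^2 + 20xy + 4y^2
Sum = (4+25)(x^2+y^2) + 40xy = 29(x^2 + y^2) + 40xy
This is symmetric in x and y.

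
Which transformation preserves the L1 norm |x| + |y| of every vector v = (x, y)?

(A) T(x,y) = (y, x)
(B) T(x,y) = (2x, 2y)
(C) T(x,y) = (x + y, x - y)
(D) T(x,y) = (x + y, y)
A

A transformation preserves a norm if ||T(v)|| = ||v|| for every v; a single vector where the norm changes rules an option out.

(A) T(x,y) = (y, x): preserves the norm -- it only permutes the coordinates and/or flips signs, which leaves |x| + |y| unchanged.
(B) T(x,y) = (2x, 2y): v = (1, 0) has norm |1| + |0| = 1, but T(v) = (2, 0) has norm 2 -- not preserved.
(C) T(x,y) = (x + y, x - y): v = (1, 0) has norm |1| + |0| = 1, but T(v) = (1, 1) has norm 2 -- not preserved.
(D) T(x,y) = (x + y, y): v = (0, 1) has norm |0| + |1| = 1, but T(v) = (1, 1) has norm 2 -- not preserved.

Therefore the answer is (A).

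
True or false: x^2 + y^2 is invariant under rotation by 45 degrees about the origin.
True

Applying rotation by 45 degrees: x' = x*cos(45 degrees) - y*sin(45 degrees) = sqrt(2)x/2 - sqrt(2)y/2, y' = x*sin(45 degrees) + y*cos(45 degrees) = sqrt(2)x/2 + sqrt(2)y/2

Substituting into x^2 + y^2:
(sqrt(2)x/2 - sqrt(2)y/2)^2 + (sqrt(2)x/2 + sqrt(2)y/2)^2
= x^2 + y^2

This equals the original expression x^2 + y^2, so it IS invariant.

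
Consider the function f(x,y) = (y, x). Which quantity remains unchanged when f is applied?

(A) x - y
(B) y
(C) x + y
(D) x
C

For f(x,y) = (y, x):
After applying f: x' = y, y' = x. So x' + y' = y + x = x + y.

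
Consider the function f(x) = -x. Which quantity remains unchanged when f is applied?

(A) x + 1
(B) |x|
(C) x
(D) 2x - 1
B

For f(x) = -x:
Applying f replaces x by -x. Since |-x| = |x|, the absolute value is unchanged by f, whereas x -> -x, 2x - 1 -> -2x - 1 and x + 1 -> -x + 1 all change.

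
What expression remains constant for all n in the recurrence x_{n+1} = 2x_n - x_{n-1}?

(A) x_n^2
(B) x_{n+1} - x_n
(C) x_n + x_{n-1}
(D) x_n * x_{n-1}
B

For the recurrence x_{n+1} = 2x_n - x_{n-1}:

If x_{n+1} = 2x_n - x_{n-1}, then:
x_{n+1} - x_n = x_n - x_{n-1}
The first difference is constant throughout the sequence.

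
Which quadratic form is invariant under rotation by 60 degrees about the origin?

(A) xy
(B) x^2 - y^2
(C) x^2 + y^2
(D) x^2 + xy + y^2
C

Rotation by 60 degrees sends (x, y) to (x/2 - sqrt(3)y/2, sqrt(3)x/2 + y/2).
Substitute the transformed coordinates into each option and compare with the original:
(A) xy  ->  (x/2 - sqrt(3)y/2)(sqrt(3)x/2 + y/2) = sqrt(3)x^2/4 - xy/2 - sqrt(3)y^2/4   [differs from xy: not invariant]
(B) x^2 - y^2  ->  (x/2 - sqrt(3)y/2)^2 - (sqrt(3)x/2 + y/2)^2 = -x^2/2 - sqrt(3)xy + y^2/2   [differs from x^2 - y^2: not invariant]
(C) x^2 + y^2  ->  (x/2 - sqrt(3)y/2)^2 + (sqrt(3)x/2 + y/2)^2 = x^2 + y^2   [equals x^2 + y^2: invariant]
(D) x^2 + xy + y^2  ->  (x/2 - sqrt(3)y/2)^2 + (x/2 - sqrt(3)y/2)(sqrt(3)x/2 + y/2) + (sqrt(3)x/2 + y/2)^2 = sqrt(3)x^2/4 + x^2 - xy/2 - sqrt(3)y^2/4 + y^2   [differs from x^2 + xy + y^2: not invariant]

Only option (C), x^2 + y^2, is unchanged by the transformation.
x^2 + y^2 is the squared distance from the origin, which rotations preserve.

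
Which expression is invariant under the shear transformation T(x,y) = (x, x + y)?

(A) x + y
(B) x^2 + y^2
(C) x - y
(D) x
D

Under the shear T(x,y) = (x, x + y):
Substitute the transformed coordinates into each option and compare with the original:
(A) x + y  ->  (x) + (x + y) = 2x + y   [differs from x + y: not invariant]
(B) x^2 + y^2  ->  (x)^2 + (x + y)^2 = 2x^2 + 2xy + y^2   [differs from x^2 + y^2: not invariant]
(C) x - y  ->  (x) - (x + y) = -y   [differs from x - y: not invariant]
(D) x  ->  (x) = x   [equals x: invariant]

Only option (D), x, is unchanged by the transformation.
A vertical shear moves points parallel to the y-axis, so the x-coordinate (and any function of x alone) is unchanged.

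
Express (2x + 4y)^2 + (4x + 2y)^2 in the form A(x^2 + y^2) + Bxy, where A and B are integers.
20(x^2 + y^2) + 32xy

Expanding: (2x + 4y)^2 = 4x^2 + 16xy + 16y^2
(4x + 2y)^2 = 16x^2 + 16xy + 4y^2
Sum = (4+16)(x^2+y^2) + 32xy = 20(x^2 + y^2) + 32xy
This is symmetric in x and y.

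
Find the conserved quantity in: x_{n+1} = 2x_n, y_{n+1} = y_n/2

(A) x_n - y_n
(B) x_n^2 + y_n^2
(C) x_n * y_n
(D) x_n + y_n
C

For the recurrence x_{n+1} = 2x_n, y_{n+1} = y_n/2:

x_{n+1} * y_{n+1} = (2x_n) * (y_n/2) = x_n * y_n
The product is conserved.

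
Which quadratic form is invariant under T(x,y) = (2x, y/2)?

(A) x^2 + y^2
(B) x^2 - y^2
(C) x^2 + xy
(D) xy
D

T multiplies x by 2 and divides y by 2.
Substitute the transformed coordinates into each option and compare with the original:
(A) x^2 + y^2  ->  (2x)^2 + (y/2)^2 = 4x^2 + y^2/4   [differs from x^2 + y^2: not invariant]
(B) x^2 - y^2  ->  (2x)^2 - (y/2)^2 = 4x^2 - y^2/4   [differs from x^2 - y^2: not invariant]
(C) x^2 + xy  ->  (2x)^2 + (2x)(y/2) = 4x^2 + xy   [differs from x^2 + xy: not invariant]
(D) xy  ->  (2x)(y/2) = xy   [equals xy: invariant]

Only option (D), xy, is unchanged by the transformation.
The factors 2 and 1/2 cancel only in the pure product xy.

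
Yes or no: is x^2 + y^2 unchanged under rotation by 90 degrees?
Yes

Applying rotation by 90 degrees: x' = x*cos(90 degrees) - y*sin(90 degrees) = -y, y' = x*sin(90 degrees) + y*cos(90 degrees) = x

Substituting into x^2 + y^2:
(-y)^2 + (x)^2
= x^2 + y^2

This equals the original expression x^2 + y^2, so it IS invariant.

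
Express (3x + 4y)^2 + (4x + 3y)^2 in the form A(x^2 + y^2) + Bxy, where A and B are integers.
25(x^2 + y^2) + 48xy

Expanding: (3x + 4y)^2 = 9x^2 + 24xy + 16y^2
(4x + 3y)^2 = 16x^2 + 24xy + 9y^2
Sum = (9+16)(x^2+y^2) + 48xy = 25(x^2 + y^2) + 48xy
This is symmetric in x and y.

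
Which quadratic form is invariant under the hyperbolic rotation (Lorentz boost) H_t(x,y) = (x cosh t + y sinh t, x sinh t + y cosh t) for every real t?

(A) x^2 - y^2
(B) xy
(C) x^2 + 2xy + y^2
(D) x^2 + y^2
A

Write x' = x cosh t + y sinh t, y' = x sinh t + y cosh t and substitute into each option:
(A) x^2 - y^2: (x cosh t + y sinh t)^2 - (x sinh t + y cosh t)^2 = x^2(cosh^2 t - sinh^2 t) + 2xy(cosh t sinh t - sinh t cosh t) + y^2(sinh^2 t - cosh^2 t) = x^2 - y^2   [invariant, using cosh^2 t - sinh^2 t = 1]
(B) xy: (x cosh t + y sinh t)(x sinh t + y cosh t) = xy(cosh^2 t + sinh^2 t) + (x^2 + y^2) sinh t cosh t = xy cosh 2t + (x^2 + y^2)(sinh 2t)/2   [not invariant for t != 0]
(C) x^2 + 2xy + y^2: (x' + y')^2 with x' + y' = (x + y)(cosh t + sinh t) = (x + y)e^t, so it becomes (x + y)^2 e^(2t)   [not invariant for t != 0]
(D) x^2 + y^2: (x cosh t + y sinh t)^2 + (x sinh t + y cosh t)^2 = (x^2 + y^2)(cosh^2 t + sinh^2 t) + 4xy sinh t cosh t = (x^2 + y^2) cosh 2t + 2xy sinh 2t   [not invariant for t != 0]

Only (A) x^2 - y^2 is unchanged; it is the Minkowski form preserved by Lorentz boosts, just as x^2 + y^2 is preserved by ordinary rotations.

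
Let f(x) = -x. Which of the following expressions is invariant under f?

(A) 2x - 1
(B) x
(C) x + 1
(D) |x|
D

For f(x) = -x:
Applying f replaces x by -x. Since |-x| = |x|, the absolute value is unchanged by f, whereas x -> -x, 2x - 1 -> -2x - 1 and x + 1 -> -x + 1 all change.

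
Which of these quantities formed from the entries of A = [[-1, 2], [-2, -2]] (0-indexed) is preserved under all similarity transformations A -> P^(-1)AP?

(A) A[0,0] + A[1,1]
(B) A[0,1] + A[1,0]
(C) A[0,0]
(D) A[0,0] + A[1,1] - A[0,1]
A

A[0,0] + A[1,1] is the trace of A. By the cyclic property of the trace, tr(P^(-1)AP) = tr(APP^(-1)) = tr(A), so it is the same for every matrix similar to A.

The other combinations are not similarity invariants. For example, take P = [[2, 1], [1, 1]] (det P = 1), so P^(-1) = [[1, -1], [-1, 2]] and
B = P^(-1)AP = [[6, 5], [-12, -9]].
Evaluating each option on A and on B:
(A) A[0,0] + A[1,1]: -3 for A, -3 for B -> unchanged
(B) A[0,1] + A[1,0]: 0 for A, -7 for B -> changes
(C) A[0,0]: -1 for A, 6 for B -> changes
(D) A[0,0] + A[1,1] - A[0,1]: -5 for A, -8 for B -> changes

Only (A) A[0,0] + A[1,1] = -3 survives (and it does so for every P, not just this one), so it is the invariant.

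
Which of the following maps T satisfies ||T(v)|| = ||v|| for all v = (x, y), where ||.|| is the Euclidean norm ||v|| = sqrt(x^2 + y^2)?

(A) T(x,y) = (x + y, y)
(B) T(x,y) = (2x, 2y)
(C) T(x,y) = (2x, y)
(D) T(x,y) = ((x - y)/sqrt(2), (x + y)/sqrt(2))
D

A transformation preserves a norm if ||T(v)|| = ||v|| for every v; a single vector where the norm changes rules an option out.

(A) T(x,y) = (x + y, y): v = (0, 1) has norm sqrt((0)^2 + (1)^2) = 1, but T(v) = (1, 1) has norm sqrt(2) -- not preserved.
(B) T(x,y) = (2x, 2y): v = (1, 0) has norm sqrt((1)^2 + (0)^2) = 1, but T(v) = (2, 0) has norm 2 -- not preserved.
(C) T(x,y) = (2x, y): v = (1, 0) has norm sqrt((1)^2 + (0)^2) = 1, but T(v) = (2, 0) has norm 2 -- not preserved.
(D) T(x,y) = ((x - y)/sqrt(2), (x + y)/sqrt(2)): preserves the norm -- it is an orthogonal map (a rotation/reflection), and (sqrt(2)(x - y)/2)^2 + (sqrt(2)(x + y)/2)^2 simplifies to x^2 + y^2.

Therefore the answer is (D).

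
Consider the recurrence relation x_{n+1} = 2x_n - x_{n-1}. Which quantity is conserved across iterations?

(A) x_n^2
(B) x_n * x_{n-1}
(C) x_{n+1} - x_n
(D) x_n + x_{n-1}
C

For the recurrence x_{n+1} = 2x_n - x_{n-1}:

If x_{n+1} = 2x_n - x_{n-1}, then:
x_{n+1} - x_n = x_n - x_{n-1}
The first difference is constant throughout the sequence.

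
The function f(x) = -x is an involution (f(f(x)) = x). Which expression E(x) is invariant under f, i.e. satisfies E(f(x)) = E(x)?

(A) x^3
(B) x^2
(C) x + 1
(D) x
B

Replace x by f(x) = -x in each option and simplify. As a quick numerical cross-check, also compare E(4) with E(f(4)) = E(-4).

(A) x^3  ->  (-x)^3 = -x^3; check: E(4) = 64 but E(-4) = -64.   [not invariant]
(B) x^2  ->  (-x)^2, which simplifies back to x^2; check: E(4) = 16, E(-4) = 16.   [invariant]
(C) x + 1  ->  (-x) + 1 = 1 - x; check: E(4) = 5 but E(-4) = -3.   [not invariant]
(D) x  ->  (-x) = -x; check: E(4) = 4 but E(-4) = -4.   [not invariant]

Only (B) is unchanged. E is symmetric under swapping x with f(x) = -x, which is exactly what an involution does.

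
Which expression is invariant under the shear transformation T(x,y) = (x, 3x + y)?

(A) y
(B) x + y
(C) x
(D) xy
C

Under the shear T(x,y) = (x, 3x + y):
Substitute the transformed coordinates into each option and compare with the original:
(A) y  ->  (3x + y) = 3x + y   [differs from y: not invariant]
(B) x + y  ->  (x) + (3x + y) = 4x + y   [differs from x + y: not invariant]
(C) x  ->  (x) = x   [equals x: invariant]
(D) xy  ->  (x)(3x + y) = 3x^2 + xy   [differs from xy: not invariant]

Only option (C), x, is unchanged by the transformation.
A vertical shear moves points parallel to the y-axis, so the x-coordinate (and any function of x alone) is unchanged.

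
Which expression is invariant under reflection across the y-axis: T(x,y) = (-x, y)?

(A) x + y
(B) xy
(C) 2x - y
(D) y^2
D

The map is reflection across the y-axis: T(x,y) = (-x, y).
Substitute the transformed coordinates into each option and compare with the original:
(A) x + y  ->  (-x) + (y) = -x + y   [differs from x + y: not invariant]
(B) xy  ->  (-x)(y) = -xy   [differs from xy: not invariant]
(C) 2x - y  ->  2(-x) - (y) = -2x - y   [differs from 2x - y: not invariant]
(D) y^2  ->  (y)^2 = y^2   [equals y^2: invariant]

Only option (D), y^2, is unchanged by the transformation.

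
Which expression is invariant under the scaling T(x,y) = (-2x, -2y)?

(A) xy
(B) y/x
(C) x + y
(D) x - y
B

Under the uniform scaling T(x,y) = (-2x, -2y):
Substitute the transformed coordinates into each option and compare with the original:
(A) xy  ->  (-2x)(-2y) = 4xy   [differs from xy: not invariant]
(B) y/x  ->  (-2y)/(-2x) = y/x   [equals y/x: invariant]
(C) x + y  ->  (-2x) + (-2y) = -2x - 2y   [differs from x + y: not invariant]
(D) x - y  ->  (-2x) - (-2y) = -2x + 2y   [differs from x - y: not invariant]

Only option (B), y/x, is unchanged by the transformation.
The common factor -2 cancels in a ratio of coordinates, while sums, products and sums of squares pick up factors of -2 or 4.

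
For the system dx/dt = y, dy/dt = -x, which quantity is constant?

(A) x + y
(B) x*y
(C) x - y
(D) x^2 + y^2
D

A first integral I satisfies dI/dt = 0 along every solution. Differentiate each option and use the equation of motion:
(A) d/dt[x + y] = y + (-x) = y - x, not identically 0
(B) d/dt[x*y] = (dx/dt)y + x(dy/dt) = y^2 - x^2, not identically 0
(C) d/dt[x - y] = y - (-x) = x + y, not identically 0
(D) d/dt[x^2 + y^2] = 2x*dx/dt + 2y*dy/dt = 2x*y + 2y*(-x) = 0

Only (D) has zero time-derivative. So x^2 + y^2 (the squared radius; trajectories are circles) is the conserved quantity.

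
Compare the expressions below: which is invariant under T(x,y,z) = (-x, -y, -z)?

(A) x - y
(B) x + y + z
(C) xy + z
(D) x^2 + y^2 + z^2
D

Apply T(x,y,z) = (-x, -y, -z) to each option, i.e. replace (x, y, z) by the transformed coordinates.
Substitute the transformed coordinates into each option and compare with the original:
(A) x - y  ->  (-x) - (-y) = -x + y   [differs from x - y: not invariant]
(B) x + y + z  ->  (-x) + (-y) + (-z) = -x - y - z   [differs from x + y + z: not invariant]
(C) xy + z  ->  (-x)(-y) + (-z) = xy - z   [differs from xy + z: not invariant]
(D) x^2 + y^2 + z^2  ->  (-x)^2 + (-y)^2 + (-z)^2 = x^2 + y^2 + z^2   [equals x^2 + y^2 + z^2: invariant]

Only option (D), x^2 + y^2 + z^2, is unchanged by the transformation.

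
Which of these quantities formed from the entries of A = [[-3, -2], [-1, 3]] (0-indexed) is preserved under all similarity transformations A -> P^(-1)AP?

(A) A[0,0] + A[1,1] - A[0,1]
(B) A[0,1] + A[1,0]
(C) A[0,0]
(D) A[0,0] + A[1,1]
D

A[0,0] + A[1,1] is the trace of A. By the cyclic property of the trace, tr(P^(-1)AP) = tr(APP^(-1)) = tr(A), so it is the same for every matrix similar to A.

The other combinations are not similarity invariants. For example, take P = [[1, 1], [0, 1]] (det P = 1), so P^(-1) = [[1, -1], [0, 1]] and
B = P^(-1)AP = [[-2, -7], [-1, 2]].
Evaluating each option on A and on B:
(A) A[0,0] + A[1,1] - A[0,1]: 2 for A, 7 for B -> changes
(B) A[0,1] + A[1,0]: -3 for A, -8 for B -> changes
(C) A[0,0]: -3 for A, -2 for B -> changes
(D) A[0,0] + A[1,1]: 0 for A, 0 for B -> unchanged

Only (D) A[0,0] + A[1,1] = 0 survives (and it does so for every P, not just this one), so it is the invariant.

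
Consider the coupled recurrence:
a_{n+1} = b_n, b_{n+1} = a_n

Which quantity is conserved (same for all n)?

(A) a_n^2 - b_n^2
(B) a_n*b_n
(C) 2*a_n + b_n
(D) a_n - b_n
B

Replace a_n by a_{n+1} = b_n and b_n by b_{n+1} = a_n in each option and simplify:
(A) a_n^2 - b_n^2  ->  (b_n)^2 - (a_n)^2 = -a_n^2 + b_n^2   [not conserved]
(B) a_n*b_n  ->  (b_n)*(a_n) = a_n*b_n   [conserved]
(C) 2*a_n + b_n  ->  2*(b_n) + (a_n) = a_n + 2*b_n   [not conserved]
(D) a_n - b_n  ->  (b_n) - (a_n) = -a_n + b_n   [not conserved]

Only (B) a_n*b_n returns to itself after one step, so it is the conserved quantity.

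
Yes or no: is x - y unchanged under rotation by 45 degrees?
No

Applying rotation by 45 degrees: x' = x*cos(45 degrees) - y*sin(45 degrees) = sqrt(2)x/2 - sqrt(2)y/2, y' = x*sin(45 degrees) + y*cos(45 degrees) = sqrt(2)x/2 + sqrt(2)y/2

Substituting into x - y:
(sqrt(2)x/2 - sqrt(2)y/2) - (sqrt(2)x/2 + sqrt(2)y/2)
= -sqrt(2)y

This differs from the original expression x - y, so it is NOT invariant.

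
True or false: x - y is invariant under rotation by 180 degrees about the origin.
False

Applying rotation by 180 degrees: x' = x*cos(180 degrees) - y*sin(180 degrees) = -x, y' = x*sin(180 degrees) + y*cos(180 degrees) = -y

Substituting into x - y:
(-x) - (-y)
= -x + y

This differs from the original expression x - y, so it is NOT invariant.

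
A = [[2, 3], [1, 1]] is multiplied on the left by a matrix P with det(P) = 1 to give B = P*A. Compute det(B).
-1

By the multiplicative property of determinants, det(B) = det(P*A) = det(P) * det(A) = det(A),
so the determinant is invariant under multiplication by any determinant-1 matrix; we just need det(A).

det(A) = (2)(1) - (3)(1) = 2 - 3 = -1

Therefore det(B) = 1 * (-1) = -1.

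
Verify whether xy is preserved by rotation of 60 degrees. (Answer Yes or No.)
No

Applying rotation by 60 degrees: x' = x*cos(60 degrees) - y*sin(60 degrees) = x/2 - sqrt(3)y/2, y' = x*sin(60 degrees) + y*cos(60 degrees) = sqrt(3)x/2 + y/2

Substituting into xy:
(x/2 - sqrt(3)y/2)(sqrt(3)x/2 + y/2)
= sqrt(3)x^2/4 - xy/2 - sqrt(3)y^2/4

This differs from the original expression xy, so it is NOT invariant.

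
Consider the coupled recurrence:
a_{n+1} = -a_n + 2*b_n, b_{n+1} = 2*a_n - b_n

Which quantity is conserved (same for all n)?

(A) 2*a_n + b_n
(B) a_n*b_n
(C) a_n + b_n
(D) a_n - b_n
C

Replace a_n by a_{n+1} = -a_n + 2*b_n and b_n by b_{n+1} = 2*a_n - b_n in each option and simplify:
(A) 2*a_n + b_n  ->  2*(-a_n + 2*b_n) + (2*a_n - b_n) = 3*b_n   [not conserved]
(B) a_n*b_n  ->  (-a_n + 2*b_n)*(2*a_n - b_n) = -2*a_n^2 + 5*a_n*b_n - 2*b_n^2   [not conserved]
(C) a_n + b_n  ->  (-a_n + 2*b_n) + (2*a_n - b_n) = a_n + b_n   [conserved]
(D) a_n - b_n  ->  (-a_n + 2*b_n) - (2*a_n - b_n) = -3*a_n + 3*b_n   [not conserved]

Only (C) a_n + b_n returns to itself after one step, so it is the conserved quantity.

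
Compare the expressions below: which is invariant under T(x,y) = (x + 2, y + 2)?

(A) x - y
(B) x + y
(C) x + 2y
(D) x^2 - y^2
A

An expression E(x,y) is invariant under T if E(T(x,y)) = E(x,y). Here T(x,y) = (x + 2, y + 2).
Substitute the transformed coordinates into each option and compare with the original:
(A) x - y  ->  (x + 2) - (y + 2) = x - y   [equals x - y: invariant]
(B) x + y  ->  (x + 2) + (y + 2) = x + y + 4   [differs from x + y: not invariant]
(C) x + 2y  ->  (x + 2) + 2(y + 2) = x + 2y + 6   [differs from x + 2y: not invariant]
(D) x^2 - y^2  ->  (x + 2)^2 - (y + 2)^2 = x^2 + 4x - y^2 - 4y   [differs from x^2 - y^2: not invariant]

Only option (A), x - y, is unchanged by the transformation.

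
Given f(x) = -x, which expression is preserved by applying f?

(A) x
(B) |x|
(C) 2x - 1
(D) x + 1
B

For f(x) = -x:
Applying f replaces x by -x. Since |-x| = |x|, the absolute value is unchanged by f, whereas x -> -x, 2x - 1 -> -2x - 1 and x + 1 -> -x + 1 all change.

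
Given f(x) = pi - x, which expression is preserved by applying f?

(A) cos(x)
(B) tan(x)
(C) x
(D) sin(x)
D

For f(x) = pi - x:
sin(pi - x) = sin(x), so sine is invariant under this transformation.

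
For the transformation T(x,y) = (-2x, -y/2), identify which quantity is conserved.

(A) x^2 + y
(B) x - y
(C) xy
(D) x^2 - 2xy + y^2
C

An expression E(x,y) is invariant under T if E(T(x,y)) = E(x,y). Here T(x,y) = (-2x, -y/2).
Substitute the transformed coordinates into each option and compare with the original:
(A) x^2 + y  ->  (-2x)^2 + (-y/2) = 4x^2 - y/2   [differs from x^2 + y: not invariant]
(B) x - y  ->  (-2x) - (-y/2) = -2x + y/2   [differs from x - y: not invariant]
(C) xy  ->  (-2x)(-y/2) = xy   [equals xy: invariant]
(D) x^2 - 2xy + y^2  ->  (-2x)^2 - 2(-2x)(-y/2) + (-y/2)^2 = 4x^2 - 2xy + y^2/4   [differs from x^2 - 2xy + y^2: not invariant]

Only option (C), xy, is unchanged by the transformation.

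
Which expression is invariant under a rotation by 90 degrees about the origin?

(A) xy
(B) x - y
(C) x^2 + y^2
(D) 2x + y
C

A rotation by 90 degrees sends (x, y) to (-y, x).
Substitute the transformed coordinates into each option and compare with the original:
(A) xy  ->  (-y)(x) = -xy   [differs from xy: not invariant]
(B) x - y  ->  (-y) - (x) = -x - y   [differs from x - y: not invariant]
(C) x^2 + y^2  ->  (-y)^2 + (x)^2 = x^2 + y^2   [equals x^2 + y^2: invariant]
(D) 2x + y  ->  2(-y) + (x) = x - 2y   [differs from 2x + y: not invariant]

Only option (C), x^2 + y^2, is unchanged by the transformation.
Geometrically, x^2 + y^2 is the squared distance from the origin, which every rotation about the origin preserves.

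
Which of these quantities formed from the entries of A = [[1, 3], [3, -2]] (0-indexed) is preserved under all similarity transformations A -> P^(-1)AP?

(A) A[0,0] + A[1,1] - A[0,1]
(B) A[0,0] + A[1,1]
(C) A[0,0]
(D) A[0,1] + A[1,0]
B

A[0,0] + A[1,1] is the trace of A. By the cyclic property of the trace, tr(P^(-1)AP) = tr(APP^(-1)) = tr(A), so it is the same for every matrix similar to A.

The other combinations are not similarity invariants. For example, take P = [[1, -1], [0, 1]] (det P = 1), so P^(-1) = [[1, 1], [0, 1]] and
B = P^(-1)AP = [[4, -3], [3, -5]].
Evaluating each option on A and on B:
(A) A[0,0] + A[1,1] - A[0,1]: -4 for A, 2 for B -> changes
(B) A[0,0] + A[1,1]: -1 for A, -1 for B -> unchanged
(C) A[0,0]: 1 for A, 4 for B -> changes
(D) A[0,1] + A[1,0]: 6 for A, 0 for B -> changes

Only (B) A[0,0] + A[1,1] = -1 survives (and it does so for every P, not just this one), so it is the invariant.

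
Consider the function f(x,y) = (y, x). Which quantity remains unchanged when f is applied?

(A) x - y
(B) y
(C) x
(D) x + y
D

For f(x,y) = (y, x):
After applying f: x' = y, y' = x. So x' + y' = y + x = x + y.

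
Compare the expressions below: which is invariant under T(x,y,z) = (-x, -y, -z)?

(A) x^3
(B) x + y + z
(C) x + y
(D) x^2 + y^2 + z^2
D

Apply T(x,y,z) = (-x, -y, -z) to each option, i.e. replace (x, y, z) by the transformed coordinates.
Substitute the transformed coordinates into each option and compare with the original:
(A) x^3  ->  (-x)^3 = -x^3   [differs from x^3: not invariant]
(B) x + y + z  ->  (-x) + (-y) + (-z) = -x - y - z   [differs from x + y + z: not invariant]
(C) x + y  ->  (-x) + (-y) = -x - y   [differs from x + y: not invariant]
(D) x^2 + y^2 + z^2  ->  (-x)^2 + (-y)^2 + (-z)^2 = x^2 + y^2 + z^2   [equals x^2 + y^2 + z^2: invariant]

Only option (D), x^2 + y^2 + z^2, is unchanged by the transformation.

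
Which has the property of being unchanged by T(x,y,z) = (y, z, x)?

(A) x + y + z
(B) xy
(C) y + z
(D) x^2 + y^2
A

Apply T(x,y,z) = (y, z, x) to each option, i.e. replace (x, y, z) by the transformed coordinates.
Substitute the transformed coordinates into each option and compare with the original:
(A) x + y + z  ->  (y) + (z) + (x) = x + y + z   [equals x + y + z: invariant]
(B) xy  ->  (y)(z) = yz   [differs from xy: not invariant]
(C) y + z  ->  (z) + (x) = x + z   [differs from y + z: not invariant]
(D) x^2 + y^2  ->  (y)^2 + (z)^2 = y^2 + z^2   [differs from x^2 + y^2: not invariant]

Only option (A), x + y + z, is unchanged by the transformation.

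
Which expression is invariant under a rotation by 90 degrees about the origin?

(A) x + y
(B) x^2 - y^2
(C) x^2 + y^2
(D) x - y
C

A rotation by 90 degrees sends (x, y) to (-y, x).
Substitute the transformed coordinates into each option and compare with the original:
(A) x + y  ->  (-y) + (x) = x - y   [differs from x + y: not invariant]
(B) x^2 - y^2  ->  (-y)^2 - (x)^2 = -x^2 + y^2   [differs from x^2 - y^2: not invariant]
(C) x^2 + y^2  ->  (-y)^2 + (x)^2 = x^2 + y^2   [equals x^2 + y^2: invariant]
(D) x - y  ->  (-y) - (x) = -x - y   [differs from x - y: not invariant]

Only option (C), x^2 + y^2, is unchanged by the transformation.
Geometrically, x^2 + y^2 is the squared distance from the origin, which every rotation about the origin preserves.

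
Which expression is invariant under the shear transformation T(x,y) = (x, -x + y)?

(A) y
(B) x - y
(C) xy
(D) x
D

Under the shear T(x,y) = (x, -x + y):
Substitute the transformed coordinates into each option and compare with the original:
(A) y  ->  (-x + y) = -x + y   [differs from y: not invariant]
(B) x - y  ->  (x) - (-x + y) = 2x - y   [differs from x - y: not invariant]
(C) xy  ->  (x)(-x + y) = -x^2 + xy   [differs from xy: not invariant]
(D) x  ->  (x) = x   [equals x: invariant]

Only option (D), x, is unchanged by the transformation.
A vertical shear moves points parallel to the y-axis, so the x-coordinate (and any function of x alone) is unchanged.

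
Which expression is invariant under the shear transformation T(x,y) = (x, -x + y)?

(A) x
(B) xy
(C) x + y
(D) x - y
A

Under the shear T(x,y) = (x, -x + y):
Substitute the transformed coordinates into each option and compare with the original:
(A) x  ->  (x) = x   [equals x: invariant]
(B) xy  ->  (x)(-x + y) = -x^2 + xy   [differs from xy: not invariant]
(C) x + y  ->  (x) + (-x + y) = y   [differs from x + y: not invariant]
(D) x - y  ->  (x) - (-x + y) = 2x - y   [differs from x - y: not invariant]

Only option (A), x, is unchanged by the transformation.
A vertical shear moves points parallel to the y-axis, so the x-coordinate (and any function of x alone) is unchanged.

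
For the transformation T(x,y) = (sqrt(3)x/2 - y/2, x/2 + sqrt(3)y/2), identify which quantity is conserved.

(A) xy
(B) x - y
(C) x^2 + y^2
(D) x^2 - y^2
C

An expression E(x,y) is invariant under T if E(T(x,y)) = E(x,y). Here T(x,y) = (sqrt(3)x/2 - y/2, x/2 + sqrt(3)y/2).
Substitute the transformed coordinates into each option and compare with the original:
(A) xy  ->  (sqrt(3)x/2 - y/2)(x/2 + sqrt(3)y/2) = sqrt(3)x^2/4 + xy/2 - sqrt(3)y^2/4   [differs from xy: not invariant]
(B) x - y  ->  (sqrt(3)x/2 - y/2) - (x/2 + sqrt(3)y/2) = -x/2 + sqrt(3)x/2 - sqrt(3)y/2 - y/2   [differs from x - y: not invariant]
(C) x^2 + y^2  ->  (sqrt(3)x/2 - y/2)^2 + (x/2 + sqrt(3)y/2)^2 = x^2 + y^2   [equals x^2 + y^2: invariant]
(D) x^2 - y^2  ->  (sqrt(3)x/2 - y/2)^2 - (x/2 + sqrt(3)y/2)^2 = x^2/2 - sqrt(3)xy - y^2/2   [differs from x^2 - y^2: not invariant]

Only option (C), x^2 + y^2, is unchanged by the transformation.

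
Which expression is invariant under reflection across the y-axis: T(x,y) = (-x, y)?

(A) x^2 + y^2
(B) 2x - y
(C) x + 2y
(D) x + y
A

The map is reflection across the y-axis: T(x,y) = (-x, y).
Substitute the transformed coordinates into each option and compare with the original:
(A) x^2 + y^2  ->  (-x)^2 + (y)^2 = x^2 + y^2   [equals x^2 + y^2: invariant]
(B) 2x - y  ->  2(-x) - (y) = -2x - y   [differs from 2x - y: not invariant]
(C) x + 2y  ->  (-x) + 2(y) = -x + 2y   [differs from x + 2y: not invariant]
(D) x + y  ->  (-x) + (y) = -x + y   [differs from x + y: not invariant]

Only option (A), x^2 + y^2, is unchanged by the transformation.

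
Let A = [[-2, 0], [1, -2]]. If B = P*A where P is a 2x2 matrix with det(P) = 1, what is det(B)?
4

By the multiplicative property of determinants, det(B) = det(P*A) = det(P) * det(A) = det(A),
so the determinant is invariant under multiplication by any determinant-1 matrix; we just need det(A).

det(A) = (-2)(-2) - (0)(1) = 4 - 0 = 4

Therefore det(B) = 1 * 4 = 4.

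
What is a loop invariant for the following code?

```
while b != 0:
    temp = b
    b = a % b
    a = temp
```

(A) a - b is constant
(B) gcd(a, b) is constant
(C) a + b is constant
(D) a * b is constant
B

A loop invariant must hold before the first iteration and be re-established by every execution of the body.

(B) gcd(a, b) is constant: One iteration replaces (a, b) by (b, a mod b). Since a mod b = a - q*b for an integer q, any common divisor of a and b divides b and a mod b, and conversely; hence gcd(b, a mod b) = gcd(a, b). For instance (18, 10) -> (10, 8) keeps gcd = 2. At exit b = 0 and a = gcd of the original inputs.

The other options fail:
(A) a - b is constant: e.g. (a, b) = (18, 10) -> (10, 8): the difference goes from 8 to 2.
(C) a + b is constant: e.g. (a, b) = (18, 10) -> (10, 8): the sum goes from 28 to 18.
(D) a * b is constant: e.g. (a, b) = (18, 10) -> (10, 8): the product goes from 180 to 80.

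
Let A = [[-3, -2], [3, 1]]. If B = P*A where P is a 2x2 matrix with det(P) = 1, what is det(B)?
3

By the multiplicative property of determinants, det(B) = det(P*A) = det(P) * det(A) = det(A),
so the determinant is invariant under multiplication by any determinant-1 matrix; we just need det(A).

det(A) = (-3)(1) - (-2)(3) = -3 - (-6) = 3

Therefore det(B) = 1 * 3 = 3.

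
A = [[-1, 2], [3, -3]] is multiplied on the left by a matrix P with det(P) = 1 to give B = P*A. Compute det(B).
-3

By the multiplicative property of determinants, det(B) = det(P*A) = det(P) * det(A) = det(A),
so the determinant is invariant under multiplication by any determinant-1 matrix; we just need det(A).

det(A) = (-1)(-3) - (2)(3) = 3 - 6 = -3

Therefore det(B) = 1 * (-3) = -3.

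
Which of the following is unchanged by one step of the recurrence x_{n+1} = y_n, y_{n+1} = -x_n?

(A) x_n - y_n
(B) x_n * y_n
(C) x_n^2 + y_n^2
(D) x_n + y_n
C

For the recurrence x_{n+1} = y_n, y_{n+1} = -x_n:

x_{n+1}^2 + y_{n+1}^2 = y_n^2 + (-x_n)^2 = x_n^2 + y_n^2
The sum of squares is conserved (like energy in a harmonic oscillator).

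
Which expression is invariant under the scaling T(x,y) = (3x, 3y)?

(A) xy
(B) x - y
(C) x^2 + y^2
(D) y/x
D

Under the uniform scaling T(x,y) = (3x, 3y):
Substitute the transformed coordinates into each option and compare with the original:
(A) xy  ->  (3x)(3y) = 9xy   [differs from xy: not invariant]
(B) x - y  ->  (3x) - (3y) = 3x - 3y   [differs from x - y: not invariant]
(C) x^2 + y^2  ->  (3x)^2 + (3y)^2 = 9x^2 + 9y^2   [differs from x^2 + y^2: not invariant]
(D) y/x  ->  (3y)/(3x) = y/x   [equals y/x: invariant]

Only option (D), y/x, is unchanged by the transformation.
The common factor 3 cancels in a ratio of coordinates, while sums, products and sums of squares pick up factors of 3 or 9.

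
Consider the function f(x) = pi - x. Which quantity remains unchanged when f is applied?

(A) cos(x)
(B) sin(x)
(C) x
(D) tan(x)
B

For f(x) = pi - x:
sin(pi - x) = sin(x), so sine is invariant under this transformation.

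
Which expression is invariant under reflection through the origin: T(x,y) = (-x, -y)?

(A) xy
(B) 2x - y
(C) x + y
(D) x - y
A

The map is reflection through the origin: T(x,y) = (-x, -y).
Substitute the transformed coordinates into each option and compare with the original:
(A) xy  ->  (-x)(-y) = xy   [equals xy: invariant]
(B) 2x - y  ->  2(-x) - (-y) = -2x + y   [differs from 2x - y: not invariant]
(C) x + y  ->  (-x) + (-y) = -x - y   [differs from x + y: not invariant]
(D) x - y  ->  (-x) - (-y) = -x + y   [differs from x - y: not invariant]

Only option (A), xy, is unchanged by the transformation.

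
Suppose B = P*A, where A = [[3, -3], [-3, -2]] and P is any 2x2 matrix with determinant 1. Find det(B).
-15

By the multiplicative property of determinants, det(B) = det(P*A) = det(P) * det(A) = det(A),
so the determinant is invariant under multiplication by any determinant-1 matrix; we just need det(A).

det(A) = (3)(-2) - (-3)(-3) = -6 - 9 = -15

Therefore det(B) = 1 * (-15) = -15.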